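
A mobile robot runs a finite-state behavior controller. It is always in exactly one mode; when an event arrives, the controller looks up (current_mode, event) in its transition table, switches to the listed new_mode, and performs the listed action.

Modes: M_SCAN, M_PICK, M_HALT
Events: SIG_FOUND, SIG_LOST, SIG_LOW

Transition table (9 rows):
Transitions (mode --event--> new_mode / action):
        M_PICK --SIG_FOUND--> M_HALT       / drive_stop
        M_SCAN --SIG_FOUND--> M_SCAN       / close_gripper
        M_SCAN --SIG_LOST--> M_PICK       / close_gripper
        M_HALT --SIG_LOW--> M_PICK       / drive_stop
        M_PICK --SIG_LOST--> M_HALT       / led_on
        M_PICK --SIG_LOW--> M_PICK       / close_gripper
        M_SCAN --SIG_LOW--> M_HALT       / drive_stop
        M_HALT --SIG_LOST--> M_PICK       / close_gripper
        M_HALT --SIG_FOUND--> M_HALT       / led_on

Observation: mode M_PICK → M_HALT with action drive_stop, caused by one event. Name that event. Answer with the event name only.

SIG_FOUND

try SIG_FOUND: (M_PICK, SIG_FOUND) → (M_HALT, drive_stop)  ← matches
try SIG_LOST: (M_PICK, SIG_LOST) → (M_HALT, led_on)
try SIG_LOW: (M_PICK, SIG_LOW) → (M_PICK, close_gripper)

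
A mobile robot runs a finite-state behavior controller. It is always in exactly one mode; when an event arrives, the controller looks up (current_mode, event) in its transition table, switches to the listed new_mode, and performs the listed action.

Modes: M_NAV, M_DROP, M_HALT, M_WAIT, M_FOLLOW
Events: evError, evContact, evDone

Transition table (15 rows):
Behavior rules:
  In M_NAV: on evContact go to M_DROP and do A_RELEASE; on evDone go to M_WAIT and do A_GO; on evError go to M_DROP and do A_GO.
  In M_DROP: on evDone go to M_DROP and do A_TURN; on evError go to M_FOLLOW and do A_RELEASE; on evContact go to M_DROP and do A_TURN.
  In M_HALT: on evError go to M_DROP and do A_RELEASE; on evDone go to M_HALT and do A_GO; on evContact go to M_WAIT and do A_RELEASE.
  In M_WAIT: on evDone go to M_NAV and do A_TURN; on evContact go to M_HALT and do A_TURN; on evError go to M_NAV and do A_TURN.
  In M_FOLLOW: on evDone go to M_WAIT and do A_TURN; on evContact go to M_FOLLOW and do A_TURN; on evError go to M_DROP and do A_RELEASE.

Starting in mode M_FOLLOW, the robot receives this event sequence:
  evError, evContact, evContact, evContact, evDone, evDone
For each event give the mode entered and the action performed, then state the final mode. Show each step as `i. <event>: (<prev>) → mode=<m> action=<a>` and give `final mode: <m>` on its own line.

final mode: M_DROP

1. evError: (M_FOLLOW) → mode=M_DROP action=A_RELEASE
2. evContact: (M_DROP) → mode=M_DROP action=A_TURN
3. evContact: (M_DROP) → mode=M_DROP action=A_TURN
4. evContact: (M_DROP) → mode=M_DROP action=A_TURN
5. evDone: (M_DROP) → mode=M_DROP action=A_TURN
6. evDone: (M_DROP) → mode=M_DROP action=A_TURN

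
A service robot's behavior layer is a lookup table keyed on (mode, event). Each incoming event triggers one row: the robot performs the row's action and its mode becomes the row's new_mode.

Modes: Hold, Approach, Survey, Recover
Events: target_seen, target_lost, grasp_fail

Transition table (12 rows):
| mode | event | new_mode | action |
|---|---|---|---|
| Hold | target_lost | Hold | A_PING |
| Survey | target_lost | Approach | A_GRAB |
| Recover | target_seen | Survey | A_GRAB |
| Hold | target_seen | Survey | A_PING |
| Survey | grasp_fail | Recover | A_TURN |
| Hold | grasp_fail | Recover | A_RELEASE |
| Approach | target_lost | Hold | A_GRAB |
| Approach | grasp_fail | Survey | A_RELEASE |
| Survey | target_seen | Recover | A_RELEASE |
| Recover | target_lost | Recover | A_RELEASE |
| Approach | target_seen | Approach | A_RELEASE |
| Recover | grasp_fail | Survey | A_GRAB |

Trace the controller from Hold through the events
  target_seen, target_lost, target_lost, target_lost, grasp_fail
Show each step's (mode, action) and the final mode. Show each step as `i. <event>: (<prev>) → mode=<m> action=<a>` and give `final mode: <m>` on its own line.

1. target_seen: (Hold) → mode=Survey action=A_PING
2. target_lost: (Survey) → mode=Approach action=A_GRAB
3. target_lost: (Approach) → mode=Hold action=A_GRAB
4. target_lost: (Hold) → mode=Hold action=A_PING
5. grasp_fail: (Hold) → mode=Recover action=A_RELEASE

final mode: Recover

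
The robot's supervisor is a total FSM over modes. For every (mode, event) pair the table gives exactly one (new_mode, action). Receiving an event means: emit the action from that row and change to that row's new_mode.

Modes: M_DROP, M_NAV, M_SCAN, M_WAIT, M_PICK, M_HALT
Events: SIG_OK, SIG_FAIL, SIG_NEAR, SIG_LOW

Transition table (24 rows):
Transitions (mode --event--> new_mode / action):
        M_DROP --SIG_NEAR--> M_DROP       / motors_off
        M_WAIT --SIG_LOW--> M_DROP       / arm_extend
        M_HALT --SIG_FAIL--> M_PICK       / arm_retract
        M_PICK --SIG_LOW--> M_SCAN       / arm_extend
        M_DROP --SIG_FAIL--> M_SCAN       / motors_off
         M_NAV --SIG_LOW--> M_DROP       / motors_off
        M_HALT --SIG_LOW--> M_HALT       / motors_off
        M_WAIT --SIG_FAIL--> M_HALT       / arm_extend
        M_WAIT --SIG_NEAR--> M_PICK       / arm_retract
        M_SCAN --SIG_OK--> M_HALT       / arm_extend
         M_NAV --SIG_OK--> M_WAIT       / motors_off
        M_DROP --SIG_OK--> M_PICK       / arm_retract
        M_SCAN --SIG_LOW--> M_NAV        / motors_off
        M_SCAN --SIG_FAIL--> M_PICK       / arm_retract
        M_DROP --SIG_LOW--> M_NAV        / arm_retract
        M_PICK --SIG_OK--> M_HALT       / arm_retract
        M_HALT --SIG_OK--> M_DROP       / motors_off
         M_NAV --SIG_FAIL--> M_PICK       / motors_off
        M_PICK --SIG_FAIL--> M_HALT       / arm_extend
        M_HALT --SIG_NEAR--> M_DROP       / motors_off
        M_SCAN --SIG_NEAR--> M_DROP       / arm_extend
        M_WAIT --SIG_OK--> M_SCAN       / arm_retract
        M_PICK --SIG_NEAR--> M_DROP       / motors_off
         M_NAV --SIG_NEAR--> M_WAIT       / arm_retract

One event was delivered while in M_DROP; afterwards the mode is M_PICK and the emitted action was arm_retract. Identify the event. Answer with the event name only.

try SIG_OK: (M_DROP, SIG_OK) → (M_PICK, arm_retract)  ← matches
try SIG_FAIL: (M_DROP, SIG_FAIL) → (M_SCAN, motors_off)
try SIG_NEAR: (M_DROP, SIG_NEAR) → (M_DROP, motors_off)
try SIG_LOW: (M_DROP, SIG_LOW) → (M_NAV, arm_retract)

SIG_OK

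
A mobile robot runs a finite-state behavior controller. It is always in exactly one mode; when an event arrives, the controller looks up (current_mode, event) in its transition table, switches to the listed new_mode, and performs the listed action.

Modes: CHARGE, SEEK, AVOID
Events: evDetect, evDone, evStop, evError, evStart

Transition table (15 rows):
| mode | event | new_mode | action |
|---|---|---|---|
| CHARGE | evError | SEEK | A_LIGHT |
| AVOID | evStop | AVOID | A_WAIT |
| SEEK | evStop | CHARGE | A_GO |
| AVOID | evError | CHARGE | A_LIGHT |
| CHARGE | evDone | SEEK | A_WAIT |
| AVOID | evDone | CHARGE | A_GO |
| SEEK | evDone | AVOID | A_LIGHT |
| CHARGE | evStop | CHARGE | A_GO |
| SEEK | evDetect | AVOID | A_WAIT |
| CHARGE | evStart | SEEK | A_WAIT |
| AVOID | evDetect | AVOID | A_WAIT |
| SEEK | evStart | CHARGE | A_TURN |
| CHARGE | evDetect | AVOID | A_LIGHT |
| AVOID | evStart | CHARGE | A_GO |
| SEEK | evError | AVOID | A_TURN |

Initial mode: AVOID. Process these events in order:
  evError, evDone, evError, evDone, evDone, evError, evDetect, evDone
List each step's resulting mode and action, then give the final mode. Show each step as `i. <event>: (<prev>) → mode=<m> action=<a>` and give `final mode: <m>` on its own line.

1. evError: (AVOID) → mode=CHARGE action=A_LIGHT
2. evDone: (CHARGE) → mode=SEEK action=A_WAIT
3. evError: (SEEK) → mode=AVOID action=A_TURN
4. evDone: (AVOID) → mode=CHARGE action=A_GO
5. evDone: (CHARGE) → mode=SEEK action=A_WAIT
6. evError: (SEEK) → mode=AVOID action=A_TURN
7. evDetect: (AVOID) → mode=AVOID action=A_WAIT
8. evDone: (AVOID) → mode=CHARGE action=A_GO

final mode: CHARGE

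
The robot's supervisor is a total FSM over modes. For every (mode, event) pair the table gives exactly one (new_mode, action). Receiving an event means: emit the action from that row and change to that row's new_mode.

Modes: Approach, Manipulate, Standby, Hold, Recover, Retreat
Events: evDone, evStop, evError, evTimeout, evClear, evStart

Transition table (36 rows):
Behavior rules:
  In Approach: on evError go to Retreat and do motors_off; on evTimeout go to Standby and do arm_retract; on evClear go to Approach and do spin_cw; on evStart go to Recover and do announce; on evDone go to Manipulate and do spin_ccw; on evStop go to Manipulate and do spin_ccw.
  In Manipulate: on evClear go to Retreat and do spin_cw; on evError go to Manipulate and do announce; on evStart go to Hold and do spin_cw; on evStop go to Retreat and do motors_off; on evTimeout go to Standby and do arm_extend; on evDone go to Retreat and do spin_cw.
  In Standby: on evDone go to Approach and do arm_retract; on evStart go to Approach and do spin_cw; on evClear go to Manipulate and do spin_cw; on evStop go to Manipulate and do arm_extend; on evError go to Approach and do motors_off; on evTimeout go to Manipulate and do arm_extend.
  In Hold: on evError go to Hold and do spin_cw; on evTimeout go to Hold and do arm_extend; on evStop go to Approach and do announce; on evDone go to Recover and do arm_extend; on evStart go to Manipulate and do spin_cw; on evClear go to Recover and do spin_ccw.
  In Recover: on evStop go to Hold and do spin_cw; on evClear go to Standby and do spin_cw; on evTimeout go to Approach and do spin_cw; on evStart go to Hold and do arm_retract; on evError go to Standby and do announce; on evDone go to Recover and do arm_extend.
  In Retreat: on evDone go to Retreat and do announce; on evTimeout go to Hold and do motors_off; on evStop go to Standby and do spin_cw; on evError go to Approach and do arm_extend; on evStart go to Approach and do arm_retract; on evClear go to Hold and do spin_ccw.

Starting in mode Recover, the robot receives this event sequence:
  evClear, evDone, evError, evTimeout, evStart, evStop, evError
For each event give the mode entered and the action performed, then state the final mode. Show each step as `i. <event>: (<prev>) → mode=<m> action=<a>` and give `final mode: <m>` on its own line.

final mode: Approach

1. evClear: (Recover) → mode=Standby action=spin_cw
2. evDone: (Standby) → mode=Approach action=arm_retract
3. evError: (Approach) → mode=Retreat action=motors_off
4. evTimeout: (Retreat) → mode=Hold action=motors_off
5. evStart: (Hold) → mode=Manipulate action=spin_cw
6. evStop: (Manipulate) → mode=Retreat action=motors_off
7. evError: (Retreat) → mode=Approach action=arm_extend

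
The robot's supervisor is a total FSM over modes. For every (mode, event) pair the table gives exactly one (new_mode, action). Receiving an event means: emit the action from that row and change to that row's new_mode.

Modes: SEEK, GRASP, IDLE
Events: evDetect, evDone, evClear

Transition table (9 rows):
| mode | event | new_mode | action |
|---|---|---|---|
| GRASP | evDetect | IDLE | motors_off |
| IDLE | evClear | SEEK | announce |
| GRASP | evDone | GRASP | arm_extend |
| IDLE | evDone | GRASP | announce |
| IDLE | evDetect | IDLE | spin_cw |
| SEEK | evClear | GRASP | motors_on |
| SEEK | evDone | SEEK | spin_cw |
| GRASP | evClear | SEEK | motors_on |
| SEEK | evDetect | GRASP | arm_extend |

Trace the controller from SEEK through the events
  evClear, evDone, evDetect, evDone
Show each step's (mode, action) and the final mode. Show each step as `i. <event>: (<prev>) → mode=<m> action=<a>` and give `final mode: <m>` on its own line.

final mode: GRASP

1. evClear: (SEEK) → mode=GRASP action=motors_on
2. evDone: (GRASP) → mode=GRASP action=arm_extend
3. evDetect: (GRASP) → mode=IDLE action=motors_off
4. evDone: (IDLE) → mode=GRASP action=announce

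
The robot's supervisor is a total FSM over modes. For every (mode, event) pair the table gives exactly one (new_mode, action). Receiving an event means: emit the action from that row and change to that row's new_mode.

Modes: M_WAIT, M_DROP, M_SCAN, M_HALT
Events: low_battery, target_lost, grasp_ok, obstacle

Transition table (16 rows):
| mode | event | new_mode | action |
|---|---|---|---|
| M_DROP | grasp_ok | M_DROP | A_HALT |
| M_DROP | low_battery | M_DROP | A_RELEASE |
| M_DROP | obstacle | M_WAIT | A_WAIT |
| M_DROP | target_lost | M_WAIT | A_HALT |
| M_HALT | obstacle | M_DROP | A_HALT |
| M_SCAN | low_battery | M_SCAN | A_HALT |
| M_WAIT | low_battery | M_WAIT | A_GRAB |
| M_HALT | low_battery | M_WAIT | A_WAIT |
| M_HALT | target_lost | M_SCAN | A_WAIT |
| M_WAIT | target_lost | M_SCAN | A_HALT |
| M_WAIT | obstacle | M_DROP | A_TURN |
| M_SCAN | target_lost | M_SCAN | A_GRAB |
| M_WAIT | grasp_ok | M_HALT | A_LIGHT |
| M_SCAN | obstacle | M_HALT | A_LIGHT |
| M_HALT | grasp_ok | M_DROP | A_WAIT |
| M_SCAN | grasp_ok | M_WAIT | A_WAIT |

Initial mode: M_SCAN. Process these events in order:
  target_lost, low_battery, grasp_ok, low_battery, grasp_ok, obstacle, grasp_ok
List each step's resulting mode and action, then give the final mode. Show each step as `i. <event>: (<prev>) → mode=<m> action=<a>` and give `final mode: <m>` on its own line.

1. target_lost: (M_SCAN) → mode=M_SCAN action=A_GRAB
2. low_battery: (M_SCAN) → mode=M_SCAN action=A_HALT
3. grasp_ok: (M_SCAN) → mode=M_WAIT action=A_WAIT
4. low_battery: (M_WAIT) → mode=M_WAIT action=A_GRAB
5. grasp_ok: (M_WAIT) → mode=M_HALT action=A_LIGHT
6. obstacle: (M_HALT) → mode=M_DROP action=A_HALT
7. grasp_ok: (M_DROP) → mode=M_DROP action=A_HALT

final mode: M_DROP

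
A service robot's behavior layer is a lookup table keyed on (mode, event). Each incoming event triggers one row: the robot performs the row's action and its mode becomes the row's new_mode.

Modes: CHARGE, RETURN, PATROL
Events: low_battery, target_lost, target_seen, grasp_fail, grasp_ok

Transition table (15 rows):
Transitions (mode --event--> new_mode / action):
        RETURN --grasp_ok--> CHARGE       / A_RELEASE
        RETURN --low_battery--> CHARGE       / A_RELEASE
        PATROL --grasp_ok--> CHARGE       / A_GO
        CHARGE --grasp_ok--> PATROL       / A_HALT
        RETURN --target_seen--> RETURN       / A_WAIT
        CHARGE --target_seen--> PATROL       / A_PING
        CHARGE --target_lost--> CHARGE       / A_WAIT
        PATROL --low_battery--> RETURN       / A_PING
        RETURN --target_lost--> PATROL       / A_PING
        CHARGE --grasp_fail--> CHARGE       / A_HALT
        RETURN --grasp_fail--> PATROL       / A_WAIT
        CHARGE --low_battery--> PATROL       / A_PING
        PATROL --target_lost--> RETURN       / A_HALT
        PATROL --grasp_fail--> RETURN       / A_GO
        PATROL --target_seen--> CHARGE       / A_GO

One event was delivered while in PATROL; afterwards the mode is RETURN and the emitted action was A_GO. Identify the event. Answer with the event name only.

try low_battery: (PATROL, low_battery) → (RETURN, A_PING)
try target_lost: (PATROL, target_lost) → (RETURN, A_HALT)
try target_seen: (PATROL, target_seen) → (CHARGE, A_GO)
try grasp_fail: (PATROL, grasp_fail) → (RETURN, A_GO)  ← matches
try grasp_ok: (PATROL, grasp_ok) → (CHARGE, A_GO)

grasp_fail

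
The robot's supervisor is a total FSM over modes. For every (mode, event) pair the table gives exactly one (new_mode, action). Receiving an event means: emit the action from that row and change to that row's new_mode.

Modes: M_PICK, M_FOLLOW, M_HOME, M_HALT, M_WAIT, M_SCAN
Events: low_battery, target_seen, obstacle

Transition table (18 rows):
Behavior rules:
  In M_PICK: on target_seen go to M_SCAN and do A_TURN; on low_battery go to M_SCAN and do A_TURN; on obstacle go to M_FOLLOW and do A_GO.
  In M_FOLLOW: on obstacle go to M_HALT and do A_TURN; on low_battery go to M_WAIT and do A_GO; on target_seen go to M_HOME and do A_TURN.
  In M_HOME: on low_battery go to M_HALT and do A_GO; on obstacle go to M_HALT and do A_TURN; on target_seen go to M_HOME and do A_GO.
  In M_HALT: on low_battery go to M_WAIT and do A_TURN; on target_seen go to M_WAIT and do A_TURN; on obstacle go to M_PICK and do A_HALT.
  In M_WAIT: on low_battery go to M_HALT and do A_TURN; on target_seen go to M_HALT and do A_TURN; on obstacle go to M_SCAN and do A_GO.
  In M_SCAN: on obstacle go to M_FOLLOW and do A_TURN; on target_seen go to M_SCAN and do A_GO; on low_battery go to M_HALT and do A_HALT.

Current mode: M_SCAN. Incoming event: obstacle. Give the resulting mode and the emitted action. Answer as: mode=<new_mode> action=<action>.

current mode = M_SCAN; filter table to that mode:
  (M_SCAN, obstacle) → (M_FOLLOW, A_TURN)  ← event matches
  (M_SCAN, target_seen) → (M_SCAN, A_GO)
  (M_SCAN, low_battery) → (M_HALT, A_HALT)
event = obstacle selects (M_FOLLOW, A_TURN)

mode=M_FOLLOW action=A_TURN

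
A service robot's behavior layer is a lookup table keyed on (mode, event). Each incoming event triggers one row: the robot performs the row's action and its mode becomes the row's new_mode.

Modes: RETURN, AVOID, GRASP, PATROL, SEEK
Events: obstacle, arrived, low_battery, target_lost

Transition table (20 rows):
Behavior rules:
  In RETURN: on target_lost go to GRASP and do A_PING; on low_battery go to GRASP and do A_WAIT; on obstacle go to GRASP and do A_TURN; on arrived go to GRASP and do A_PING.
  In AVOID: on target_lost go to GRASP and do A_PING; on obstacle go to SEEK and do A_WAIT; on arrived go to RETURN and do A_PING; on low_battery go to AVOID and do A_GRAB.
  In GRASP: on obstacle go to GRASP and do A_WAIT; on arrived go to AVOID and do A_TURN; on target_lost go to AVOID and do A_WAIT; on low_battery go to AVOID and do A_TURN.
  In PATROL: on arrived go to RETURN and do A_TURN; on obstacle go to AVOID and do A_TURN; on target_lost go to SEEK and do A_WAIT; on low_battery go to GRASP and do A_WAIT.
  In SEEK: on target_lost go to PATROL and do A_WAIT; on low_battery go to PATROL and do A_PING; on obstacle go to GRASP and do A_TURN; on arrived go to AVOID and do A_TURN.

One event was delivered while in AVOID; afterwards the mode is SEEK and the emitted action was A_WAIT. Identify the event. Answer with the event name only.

obstacle

try obstacle: (AVOID, obstacle) → (SEEK, A_WAIT)  ← matches
try arrived: (AVOID, arrived) → (RETURN, A_PING)
try low_battery: (AVOID, low_battery) → (AVOID, A_GRAB)
try target_lost: (AVOID, target_lost) → (GRASP, A_PING)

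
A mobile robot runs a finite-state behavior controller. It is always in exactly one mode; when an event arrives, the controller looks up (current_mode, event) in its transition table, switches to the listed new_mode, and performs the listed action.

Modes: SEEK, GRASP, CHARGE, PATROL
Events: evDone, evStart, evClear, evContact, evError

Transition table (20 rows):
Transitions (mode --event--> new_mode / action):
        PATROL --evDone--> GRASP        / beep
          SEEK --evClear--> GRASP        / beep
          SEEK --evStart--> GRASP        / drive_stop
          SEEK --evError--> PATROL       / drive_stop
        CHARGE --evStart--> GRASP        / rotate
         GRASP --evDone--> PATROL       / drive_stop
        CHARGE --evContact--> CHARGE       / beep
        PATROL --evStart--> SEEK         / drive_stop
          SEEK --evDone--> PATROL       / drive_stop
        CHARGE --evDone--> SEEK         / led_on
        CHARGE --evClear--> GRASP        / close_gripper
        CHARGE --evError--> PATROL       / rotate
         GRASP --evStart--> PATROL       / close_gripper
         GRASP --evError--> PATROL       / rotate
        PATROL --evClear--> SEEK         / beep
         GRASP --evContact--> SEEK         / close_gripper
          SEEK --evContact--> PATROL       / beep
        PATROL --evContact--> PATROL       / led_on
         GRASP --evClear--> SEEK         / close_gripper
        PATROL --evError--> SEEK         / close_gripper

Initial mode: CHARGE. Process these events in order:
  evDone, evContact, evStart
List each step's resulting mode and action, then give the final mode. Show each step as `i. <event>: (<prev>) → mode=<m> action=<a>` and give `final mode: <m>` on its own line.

1. evDone: (CHARGE) → mode=SEEK action=led_on
2. evContact: (SEEK) → mode=PATROL action=beep
3. evStart: (PATROL) → mode=SEEK action=drive_stop

final mode: SEEK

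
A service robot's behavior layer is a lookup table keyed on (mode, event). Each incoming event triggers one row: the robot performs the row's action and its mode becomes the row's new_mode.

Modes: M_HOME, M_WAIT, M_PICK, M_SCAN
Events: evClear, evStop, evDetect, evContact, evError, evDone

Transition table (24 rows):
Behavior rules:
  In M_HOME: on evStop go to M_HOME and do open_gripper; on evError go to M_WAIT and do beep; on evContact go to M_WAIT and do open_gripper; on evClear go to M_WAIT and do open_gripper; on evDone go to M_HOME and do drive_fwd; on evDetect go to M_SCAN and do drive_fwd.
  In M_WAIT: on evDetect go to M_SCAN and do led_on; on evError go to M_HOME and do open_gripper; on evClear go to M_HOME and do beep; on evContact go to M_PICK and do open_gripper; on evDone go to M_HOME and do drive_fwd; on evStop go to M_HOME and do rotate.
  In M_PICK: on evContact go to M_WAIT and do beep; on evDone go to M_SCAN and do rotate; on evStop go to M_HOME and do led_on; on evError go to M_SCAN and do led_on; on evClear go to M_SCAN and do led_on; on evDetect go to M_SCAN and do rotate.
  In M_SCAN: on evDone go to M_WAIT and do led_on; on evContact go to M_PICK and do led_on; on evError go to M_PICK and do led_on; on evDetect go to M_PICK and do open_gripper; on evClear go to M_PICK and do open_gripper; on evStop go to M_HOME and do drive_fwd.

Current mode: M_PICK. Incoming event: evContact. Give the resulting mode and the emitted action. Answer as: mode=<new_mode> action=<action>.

current mode = M_PICK; filter table to that mode:
  (M_PICK, evContact) → (M_WAIT, beep)  ← event matches
  (M_PICK, evDone) → (M_SCAN, rotate)
  (M_PICK, evStop) → (M_HOME, led_on)
  (M_PICK, evError) → (M_SCAN, led_on)
  (M_PICK, evClear) → (M_SCAN, led_on)
  (M_PICK, evDetect) → (M_SCAN, rotate)
event = evContact selects (M_WAIT, beep)

mode=M_WAIT action=beep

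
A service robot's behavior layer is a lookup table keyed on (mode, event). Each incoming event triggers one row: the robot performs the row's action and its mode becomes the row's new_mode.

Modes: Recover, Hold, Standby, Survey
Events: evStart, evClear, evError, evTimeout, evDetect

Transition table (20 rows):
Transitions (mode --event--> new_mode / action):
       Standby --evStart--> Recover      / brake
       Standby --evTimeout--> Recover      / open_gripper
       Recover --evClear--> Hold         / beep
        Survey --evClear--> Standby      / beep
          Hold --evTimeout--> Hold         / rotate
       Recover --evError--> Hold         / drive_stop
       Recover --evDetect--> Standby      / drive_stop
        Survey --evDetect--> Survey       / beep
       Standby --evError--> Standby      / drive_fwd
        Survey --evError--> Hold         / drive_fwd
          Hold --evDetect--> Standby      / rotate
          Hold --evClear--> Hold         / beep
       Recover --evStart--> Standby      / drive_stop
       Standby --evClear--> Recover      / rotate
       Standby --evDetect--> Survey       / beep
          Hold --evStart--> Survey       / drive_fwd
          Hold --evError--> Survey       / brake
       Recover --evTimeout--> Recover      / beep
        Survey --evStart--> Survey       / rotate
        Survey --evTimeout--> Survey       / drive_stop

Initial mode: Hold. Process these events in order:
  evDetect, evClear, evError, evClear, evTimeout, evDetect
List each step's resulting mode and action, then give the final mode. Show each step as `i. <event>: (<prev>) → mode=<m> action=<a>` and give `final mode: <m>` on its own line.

final mode: Standby

1. evDetect: (Hold) → mode=Standby action=rotate
2. evClear: (Standby) → mode=Recover action=rotate
3. evError: (Recover) → mode=Hold action=drive_stop
4. evClear: (Hold) → mode=Hold action=beep
5. evTimeout: (Hold) → mode=Hold action=rotate
6. evDetect: (Hold) → mode=Standby action=rotate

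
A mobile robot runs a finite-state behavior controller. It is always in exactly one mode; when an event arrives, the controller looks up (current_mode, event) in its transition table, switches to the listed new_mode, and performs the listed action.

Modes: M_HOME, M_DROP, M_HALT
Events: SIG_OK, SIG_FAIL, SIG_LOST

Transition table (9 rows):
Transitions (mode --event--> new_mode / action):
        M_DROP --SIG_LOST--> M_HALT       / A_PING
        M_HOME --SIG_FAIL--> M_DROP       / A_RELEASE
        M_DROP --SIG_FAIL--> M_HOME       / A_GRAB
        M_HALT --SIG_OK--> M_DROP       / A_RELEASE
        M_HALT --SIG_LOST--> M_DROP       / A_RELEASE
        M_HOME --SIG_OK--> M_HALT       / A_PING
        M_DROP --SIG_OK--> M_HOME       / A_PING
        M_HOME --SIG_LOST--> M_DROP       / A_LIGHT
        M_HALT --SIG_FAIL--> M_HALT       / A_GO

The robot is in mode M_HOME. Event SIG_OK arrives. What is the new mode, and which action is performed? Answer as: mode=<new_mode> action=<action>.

mode=M_HALT action=A_PING

current mode = M_HOME; filter table to that mode:
  (M_HOME, SIG_FAIL) → (M_DROP, A_RELEASE)
  (M_HOME, SIG_OK) → (M_HALT, A_PING)  ← event matches
  (M_HOME, SIG_LOST) → (M_DROP, A_LIGHT)
event = SIG_OK selects (M_HALT, A_PING)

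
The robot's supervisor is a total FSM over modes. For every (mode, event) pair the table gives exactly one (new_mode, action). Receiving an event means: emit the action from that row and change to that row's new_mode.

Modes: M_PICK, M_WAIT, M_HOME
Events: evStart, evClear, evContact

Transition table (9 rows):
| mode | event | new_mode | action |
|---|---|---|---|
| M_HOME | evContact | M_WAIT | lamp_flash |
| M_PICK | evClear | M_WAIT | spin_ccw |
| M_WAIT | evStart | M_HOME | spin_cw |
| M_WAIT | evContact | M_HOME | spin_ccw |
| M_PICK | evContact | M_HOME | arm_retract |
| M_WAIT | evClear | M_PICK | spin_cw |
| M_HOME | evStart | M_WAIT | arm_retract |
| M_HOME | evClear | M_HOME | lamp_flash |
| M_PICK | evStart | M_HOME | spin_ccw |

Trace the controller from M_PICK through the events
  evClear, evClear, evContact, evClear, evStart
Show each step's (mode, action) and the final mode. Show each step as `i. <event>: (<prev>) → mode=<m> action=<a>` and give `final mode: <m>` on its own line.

1. evClear: (M_PICK) → mode=M_WAIT action=spin_ccw
2. evClear: (M_WAIT) → mode=M_PICK action=spin_cw
3. evContact: (M_PICK) → mode=M_HOME action=arm_retract
4. evClear: (M_HOME) → mode=M_HOME action=lamp_flash
5. evStart: (M_HOME) → mode=M_WAIT action=arm_retract

final mode: M_WAIT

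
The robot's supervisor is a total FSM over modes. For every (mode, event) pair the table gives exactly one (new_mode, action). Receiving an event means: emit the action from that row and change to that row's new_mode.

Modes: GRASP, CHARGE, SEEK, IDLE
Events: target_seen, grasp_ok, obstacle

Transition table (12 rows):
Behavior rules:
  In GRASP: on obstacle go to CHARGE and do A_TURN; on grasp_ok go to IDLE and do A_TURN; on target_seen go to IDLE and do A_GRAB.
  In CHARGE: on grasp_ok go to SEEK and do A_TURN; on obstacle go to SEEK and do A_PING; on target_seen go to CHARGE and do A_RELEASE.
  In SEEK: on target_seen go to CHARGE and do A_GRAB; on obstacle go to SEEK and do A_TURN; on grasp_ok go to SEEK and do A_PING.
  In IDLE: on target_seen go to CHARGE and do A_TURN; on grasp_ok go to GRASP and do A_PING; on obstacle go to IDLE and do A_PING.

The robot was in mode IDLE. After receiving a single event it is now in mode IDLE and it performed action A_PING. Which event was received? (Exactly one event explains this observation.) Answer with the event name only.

obstacle

try target_seen: (IDLE, target_seen) → (CHARGE, A_TURN)
try grasp_ok: (IDLE, grasp_ok) → (GRASP, A_PING)
try obstacle: (IDLE, obstacle) → (IDLE, A_PING)  ← matches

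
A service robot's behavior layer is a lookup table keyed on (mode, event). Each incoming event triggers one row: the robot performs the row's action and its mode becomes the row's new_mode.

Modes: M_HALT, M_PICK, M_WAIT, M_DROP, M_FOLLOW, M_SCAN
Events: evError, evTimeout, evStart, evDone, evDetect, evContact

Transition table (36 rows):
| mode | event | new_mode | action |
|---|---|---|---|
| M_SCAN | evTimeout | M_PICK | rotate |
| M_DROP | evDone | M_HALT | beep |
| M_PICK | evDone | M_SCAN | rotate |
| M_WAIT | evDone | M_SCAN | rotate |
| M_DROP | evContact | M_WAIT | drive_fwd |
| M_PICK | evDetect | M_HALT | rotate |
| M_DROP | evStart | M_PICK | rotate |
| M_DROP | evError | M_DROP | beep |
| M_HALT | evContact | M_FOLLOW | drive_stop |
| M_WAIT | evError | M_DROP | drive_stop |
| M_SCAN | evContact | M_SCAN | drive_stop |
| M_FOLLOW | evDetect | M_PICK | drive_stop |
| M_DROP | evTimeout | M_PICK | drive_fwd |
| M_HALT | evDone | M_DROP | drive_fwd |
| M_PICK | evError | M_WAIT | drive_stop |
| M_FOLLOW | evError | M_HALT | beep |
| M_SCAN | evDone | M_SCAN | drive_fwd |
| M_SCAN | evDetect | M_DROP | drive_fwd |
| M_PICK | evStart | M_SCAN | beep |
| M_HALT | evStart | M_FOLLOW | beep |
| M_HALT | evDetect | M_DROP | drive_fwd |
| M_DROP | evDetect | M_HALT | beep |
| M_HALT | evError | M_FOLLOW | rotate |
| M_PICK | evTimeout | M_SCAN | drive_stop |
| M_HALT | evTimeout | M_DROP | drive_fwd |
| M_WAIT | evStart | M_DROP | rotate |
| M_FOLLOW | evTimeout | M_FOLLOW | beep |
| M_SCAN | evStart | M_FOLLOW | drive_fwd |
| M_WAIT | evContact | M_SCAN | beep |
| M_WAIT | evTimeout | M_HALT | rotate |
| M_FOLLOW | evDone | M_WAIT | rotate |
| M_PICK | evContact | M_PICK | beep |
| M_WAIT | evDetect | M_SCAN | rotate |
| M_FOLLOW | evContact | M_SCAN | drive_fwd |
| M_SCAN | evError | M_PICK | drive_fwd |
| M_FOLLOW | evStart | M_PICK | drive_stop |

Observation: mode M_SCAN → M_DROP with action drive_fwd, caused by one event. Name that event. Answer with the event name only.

try evError: (M_SCAN, evError) → (M_PICK, drive_fwd)
try evTimeout: (M_SCAN, evTimeout) → (M_PICK, rotate)
try evStart: (M_SCAN, evStart) → (M_FOLLOW, drive_fwd)
try evDone: (M_SCAN, evDone) → (M_SCAN, drive_fwd)
try evDetect: (M_SCAN, evDetect) → (M_DROP, drive_fwd)  ← matches
try evContact: (M_SCAN, evContact) → (M_SCAN, drive_stop)

evDetect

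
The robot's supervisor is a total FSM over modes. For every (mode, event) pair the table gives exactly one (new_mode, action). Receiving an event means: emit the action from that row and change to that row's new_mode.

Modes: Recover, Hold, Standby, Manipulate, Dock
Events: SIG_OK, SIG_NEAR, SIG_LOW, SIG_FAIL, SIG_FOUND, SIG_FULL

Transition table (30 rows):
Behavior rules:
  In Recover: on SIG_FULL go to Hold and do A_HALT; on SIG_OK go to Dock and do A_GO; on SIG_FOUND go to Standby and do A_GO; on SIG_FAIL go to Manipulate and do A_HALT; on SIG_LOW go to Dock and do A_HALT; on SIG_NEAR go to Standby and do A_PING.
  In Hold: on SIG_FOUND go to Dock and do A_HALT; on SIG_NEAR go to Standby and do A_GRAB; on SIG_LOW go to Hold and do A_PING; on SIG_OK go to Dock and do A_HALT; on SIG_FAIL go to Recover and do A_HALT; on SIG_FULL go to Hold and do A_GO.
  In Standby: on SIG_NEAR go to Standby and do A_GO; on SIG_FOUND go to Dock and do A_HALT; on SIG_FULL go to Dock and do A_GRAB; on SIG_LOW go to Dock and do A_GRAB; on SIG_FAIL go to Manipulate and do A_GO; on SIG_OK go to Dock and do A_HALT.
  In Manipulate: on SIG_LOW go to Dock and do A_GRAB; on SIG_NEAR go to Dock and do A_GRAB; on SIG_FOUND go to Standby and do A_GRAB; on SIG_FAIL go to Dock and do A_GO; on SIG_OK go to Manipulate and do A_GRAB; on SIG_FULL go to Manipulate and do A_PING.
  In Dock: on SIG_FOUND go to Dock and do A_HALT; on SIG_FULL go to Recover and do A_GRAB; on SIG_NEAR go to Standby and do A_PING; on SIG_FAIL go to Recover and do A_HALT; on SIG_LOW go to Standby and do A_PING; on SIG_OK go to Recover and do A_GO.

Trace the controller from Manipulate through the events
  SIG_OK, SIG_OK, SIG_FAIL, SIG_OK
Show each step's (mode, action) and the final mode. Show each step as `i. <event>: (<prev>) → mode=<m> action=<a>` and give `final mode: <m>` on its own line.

final mode: Recover

1. SIG_OK: (Manipulate) → mode=Manipulate action=A_GRAB
2. SIG_OK: (Manipulate) → mode=Manipulate action=A_GRAB
3. SIG_FAIL: (Manipulate) → mode=Dock action=A_GO
4. SIG_OK: (Dock) → mode=Recover action=A_GO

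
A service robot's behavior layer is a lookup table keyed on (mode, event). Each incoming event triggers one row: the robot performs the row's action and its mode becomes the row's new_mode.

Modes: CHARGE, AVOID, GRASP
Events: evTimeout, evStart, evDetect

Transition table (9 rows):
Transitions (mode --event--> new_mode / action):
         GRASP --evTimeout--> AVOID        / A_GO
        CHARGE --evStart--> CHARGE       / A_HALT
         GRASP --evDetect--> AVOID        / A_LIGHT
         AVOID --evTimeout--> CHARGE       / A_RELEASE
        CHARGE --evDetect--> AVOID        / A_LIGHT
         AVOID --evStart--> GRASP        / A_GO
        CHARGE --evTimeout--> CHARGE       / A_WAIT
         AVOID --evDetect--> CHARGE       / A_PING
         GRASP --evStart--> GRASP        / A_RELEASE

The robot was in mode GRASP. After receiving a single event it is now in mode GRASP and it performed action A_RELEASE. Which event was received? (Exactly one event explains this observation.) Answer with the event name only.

evStart

try evTimeout: (GRASP, evTimeout) → (AVOID, A_GO)
try evStart: (GRASP, evStart) → (GRASP, A_RELEASE)  ← matches
try evDetect: (GRASP, evDetect) → (AVOID, A_LIGHT)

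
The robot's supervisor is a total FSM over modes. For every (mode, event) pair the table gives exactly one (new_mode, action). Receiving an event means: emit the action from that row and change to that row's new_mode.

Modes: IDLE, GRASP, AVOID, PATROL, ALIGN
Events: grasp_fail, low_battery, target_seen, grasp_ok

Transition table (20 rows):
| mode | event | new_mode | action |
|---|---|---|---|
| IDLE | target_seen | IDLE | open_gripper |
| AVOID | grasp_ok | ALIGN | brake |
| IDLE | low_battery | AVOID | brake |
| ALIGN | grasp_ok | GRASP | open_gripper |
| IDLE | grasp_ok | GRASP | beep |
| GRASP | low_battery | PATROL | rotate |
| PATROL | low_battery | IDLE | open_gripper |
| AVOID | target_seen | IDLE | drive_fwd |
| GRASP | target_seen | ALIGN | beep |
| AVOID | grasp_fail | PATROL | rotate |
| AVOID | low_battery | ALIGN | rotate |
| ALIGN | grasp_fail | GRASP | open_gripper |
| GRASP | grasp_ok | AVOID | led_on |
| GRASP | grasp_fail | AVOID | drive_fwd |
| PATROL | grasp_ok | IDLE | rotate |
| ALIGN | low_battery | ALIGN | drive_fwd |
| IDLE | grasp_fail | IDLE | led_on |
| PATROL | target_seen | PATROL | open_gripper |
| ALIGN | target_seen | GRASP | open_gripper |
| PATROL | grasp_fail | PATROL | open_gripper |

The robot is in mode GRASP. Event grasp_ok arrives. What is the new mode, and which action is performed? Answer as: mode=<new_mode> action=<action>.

mode=AVOID action=led_on

current mode = GRASP; filter table to that mode:
  (GRASP, low_battery) → (PATROL, rotate)
  (GRASP, target_seen) → (ALIGN, beep)
  (GRASP, grasp_ok) → (AVOID, led_on)  ← event matches
  (GRASP, grasp_fail) → (AVOID, drive_fwd)
event = grasp_ok selects (AVOID, led_on)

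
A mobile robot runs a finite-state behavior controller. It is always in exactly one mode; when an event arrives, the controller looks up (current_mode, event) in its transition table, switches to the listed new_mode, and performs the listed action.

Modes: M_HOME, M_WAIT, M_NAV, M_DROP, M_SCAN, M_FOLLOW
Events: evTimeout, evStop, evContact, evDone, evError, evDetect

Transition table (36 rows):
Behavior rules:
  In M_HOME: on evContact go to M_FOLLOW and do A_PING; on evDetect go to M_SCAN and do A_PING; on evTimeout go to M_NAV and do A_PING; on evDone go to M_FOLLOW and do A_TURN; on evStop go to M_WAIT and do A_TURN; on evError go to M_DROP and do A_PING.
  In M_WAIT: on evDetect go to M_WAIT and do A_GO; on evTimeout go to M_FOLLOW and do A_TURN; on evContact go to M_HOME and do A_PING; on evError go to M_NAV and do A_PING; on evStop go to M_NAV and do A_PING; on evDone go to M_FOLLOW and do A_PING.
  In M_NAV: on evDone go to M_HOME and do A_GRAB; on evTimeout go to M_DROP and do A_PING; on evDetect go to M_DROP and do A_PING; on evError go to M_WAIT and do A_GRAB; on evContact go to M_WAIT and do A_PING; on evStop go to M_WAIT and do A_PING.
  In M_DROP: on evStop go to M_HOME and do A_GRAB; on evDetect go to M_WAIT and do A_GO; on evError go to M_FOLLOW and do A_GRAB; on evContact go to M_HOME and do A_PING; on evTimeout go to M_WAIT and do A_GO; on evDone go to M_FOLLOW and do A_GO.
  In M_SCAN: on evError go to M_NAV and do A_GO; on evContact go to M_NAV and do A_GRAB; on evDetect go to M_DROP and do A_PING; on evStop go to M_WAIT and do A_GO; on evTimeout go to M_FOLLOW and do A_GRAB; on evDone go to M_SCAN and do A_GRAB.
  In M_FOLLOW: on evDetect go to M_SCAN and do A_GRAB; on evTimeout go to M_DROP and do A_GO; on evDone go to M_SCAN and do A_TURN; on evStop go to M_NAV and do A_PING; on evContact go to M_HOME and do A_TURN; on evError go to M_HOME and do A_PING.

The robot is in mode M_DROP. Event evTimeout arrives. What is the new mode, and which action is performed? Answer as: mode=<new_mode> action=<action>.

mode=M_WAIT action=A_GO

current mode = M_DROP; filter table to that mode:
  (M_DROP, evStop) → (M_HOME, A_GRAB)
  (M_DROP, evDetect) → (M_WAIT, A_GO)
  (M_DROP, evError) → (M_FOLLOW, A_GRAB)
  (M_DROP, evContact) → (M_HOME, A_PING)
  (M_DROP, evTimeout) → (M_WAIT, A_GO)  ← event matches
  (M_DROP, evDone) → (M_FOLLOW, A_GO)
event = evTimeout selects (M_WAIT, A_GO)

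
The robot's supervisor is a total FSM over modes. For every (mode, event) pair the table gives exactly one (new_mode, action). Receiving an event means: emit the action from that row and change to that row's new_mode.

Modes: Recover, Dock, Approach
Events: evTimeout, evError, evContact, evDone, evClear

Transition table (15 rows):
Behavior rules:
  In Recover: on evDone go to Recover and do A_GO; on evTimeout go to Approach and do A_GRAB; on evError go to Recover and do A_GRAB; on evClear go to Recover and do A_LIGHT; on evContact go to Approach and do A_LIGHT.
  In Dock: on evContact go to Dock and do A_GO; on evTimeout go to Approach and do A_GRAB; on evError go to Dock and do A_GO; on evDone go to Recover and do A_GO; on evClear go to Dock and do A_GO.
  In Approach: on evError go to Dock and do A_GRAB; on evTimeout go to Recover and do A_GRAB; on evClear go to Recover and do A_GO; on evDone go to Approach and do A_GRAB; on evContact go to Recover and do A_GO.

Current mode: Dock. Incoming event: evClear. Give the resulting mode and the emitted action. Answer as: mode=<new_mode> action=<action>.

current mode = Dock; filter table to that mode:
  (Dock, evContact) → (Dock, A_GO)
  (Dock, evTimeout) → (Approach, A_GRAB)
  (Dock, evError) → (Dock, A_GO)
  (Dock, evDone) → (Recover, A_GO)
  (Dock, evClear) → (Dock, A_GO)  ← event matches
event = evClear selects (Dock, A_GO)

mode=Dock action=A_GO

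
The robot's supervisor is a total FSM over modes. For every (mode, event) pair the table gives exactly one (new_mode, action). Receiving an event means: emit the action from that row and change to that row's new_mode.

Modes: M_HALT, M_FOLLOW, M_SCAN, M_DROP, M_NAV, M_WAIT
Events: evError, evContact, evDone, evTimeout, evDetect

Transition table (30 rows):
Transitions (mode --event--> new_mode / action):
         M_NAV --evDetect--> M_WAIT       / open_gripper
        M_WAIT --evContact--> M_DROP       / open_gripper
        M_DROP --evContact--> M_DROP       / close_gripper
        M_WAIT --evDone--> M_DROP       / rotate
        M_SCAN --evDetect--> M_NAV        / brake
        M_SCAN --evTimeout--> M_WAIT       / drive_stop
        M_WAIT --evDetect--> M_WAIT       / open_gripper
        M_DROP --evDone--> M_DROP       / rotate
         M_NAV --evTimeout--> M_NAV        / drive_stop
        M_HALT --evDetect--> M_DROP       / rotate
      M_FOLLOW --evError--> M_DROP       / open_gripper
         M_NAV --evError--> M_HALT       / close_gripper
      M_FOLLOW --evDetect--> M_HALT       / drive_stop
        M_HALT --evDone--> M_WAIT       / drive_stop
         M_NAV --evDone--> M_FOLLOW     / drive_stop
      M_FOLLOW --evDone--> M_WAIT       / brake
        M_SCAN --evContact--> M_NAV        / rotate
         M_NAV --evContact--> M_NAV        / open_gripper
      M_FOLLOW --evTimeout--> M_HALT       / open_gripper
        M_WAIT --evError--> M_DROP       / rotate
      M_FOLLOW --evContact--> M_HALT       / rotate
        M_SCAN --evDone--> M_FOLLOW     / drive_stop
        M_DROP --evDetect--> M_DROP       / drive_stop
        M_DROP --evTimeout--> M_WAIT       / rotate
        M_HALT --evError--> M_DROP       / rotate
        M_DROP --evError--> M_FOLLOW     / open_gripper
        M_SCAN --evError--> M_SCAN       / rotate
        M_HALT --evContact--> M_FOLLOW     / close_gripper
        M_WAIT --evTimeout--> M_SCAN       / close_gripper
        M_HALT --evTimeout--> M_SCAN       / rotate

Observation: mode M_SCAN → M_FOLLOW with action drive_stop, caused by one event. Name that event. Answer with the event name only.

try evError: (M_SCAN, evError) → (M_SCAN, rotate)
try evContact: (M_SCAN, evContact) → (M_NAV, rotate)
try evDone: (M_SCAN, evDone) → (M_FOLLOW, drive_stop)  ← matches
try evTimeout: (M_SCAN, evTimeout) → (M_WAIT, drive_stop)
try evDetect: (M_SCAN, evDetect) → (M_NAV, brake)

evDone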